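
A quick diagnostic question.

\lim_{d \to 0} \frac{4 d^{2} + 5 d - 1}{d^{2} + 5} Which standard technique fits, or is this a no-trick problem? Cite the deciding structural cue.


Diagnosis: no special technique — no vanishing denominator and no indeterminate clash at the point — evaluation is immediate.


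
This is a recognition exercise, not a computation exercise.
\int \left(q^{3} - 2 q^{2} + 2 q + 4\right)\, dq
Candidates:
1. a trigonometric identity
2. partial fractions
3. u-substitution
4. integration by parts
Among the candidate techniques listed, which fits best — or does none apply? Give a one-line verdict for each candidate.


Method: no special technique — a term-by-term power-rule job in q; no substitution or rearrangement earns its keep here.
- a trigonometric identity — there is no trigonometric structure at all — the integrand carries no sine or cosine to rewrite.
- partial fractions: the expression is not a ratio of polynomials that decomposes further.
- u-substitution — no substitution does more than relabel what direct integration already handles.
- integration by parts: parts would only shuffle a directly integrable integrand.


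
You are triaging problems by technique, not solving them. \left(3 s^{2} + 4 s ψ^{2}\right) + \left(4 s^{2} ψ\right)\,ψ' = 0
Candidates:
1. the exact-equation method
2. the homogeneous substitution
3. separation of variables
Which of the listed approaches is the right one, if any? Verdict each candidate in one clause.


Technique: the exact-equation method — checking ∂/∂ψ of 3 s^{2} + 4 s ψ^{2} against ∂/∂s of 4 s^{2} ψ: they match — the equation is exact as it stands.
- the exact-equation method — yes, a natural case for it.
- the homogeneous substitution: the slope is not a function of the ratio of the variables alone.
- separation of variables: the two dependences are entangled, not a clean product of one-variable pieces.


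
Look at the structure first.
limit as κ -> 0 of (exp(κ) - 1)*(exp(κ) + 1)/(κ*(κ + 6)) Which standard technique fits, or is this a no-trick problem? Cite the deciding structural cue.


Diagnosis: l'Hôpital's rule (0/0) — plug in 0: top and bottom both hit zero, so differentiate each and retry. Expanding numerator and denominator to first order gives the same value — the rule automates exactly that.


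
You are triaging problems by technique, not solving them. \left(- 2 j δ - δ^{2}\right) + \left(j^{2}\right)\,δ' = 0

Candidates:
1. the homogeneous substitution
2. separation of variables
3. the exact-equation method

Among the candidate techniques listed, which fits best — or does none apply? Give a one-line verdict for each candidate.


Technique: the homogeneous substitution — the slope's numerator and denominator share total degree; set v = δ/j and the equation drops to separable form. This doubles as a Bernoulli equation in the unknown as written; the homogeneous route needs no setup at all.
- the homogeneous substitution — a fit — the right tool for this form.
- separation of variables — no algebra isolates the independent variable on one side and the unknown on the other.
- the exact-equation method: the cross partial derivatives disagree, so no single potential exists.


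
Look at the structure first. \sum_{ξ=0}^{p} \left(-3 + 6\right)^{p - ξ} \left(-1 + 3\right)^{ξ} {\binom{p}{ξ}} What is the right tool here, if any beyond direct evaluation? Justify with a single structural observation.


Diagnosis: the binomial theorem — binomial coefficients against complementary powers of (-1 + 3) and 3: recognize the binomial expansion and resum.


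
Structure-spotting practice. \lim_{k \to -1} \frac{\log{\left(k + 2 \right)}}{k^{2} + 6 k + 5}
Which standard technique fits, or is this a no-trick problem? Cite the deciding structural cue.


Diagnosis: l'Hôpital's rule (0/0) — numerator and denominator both vanish at -1 — a genuine 0/0 form, which is exactly when l'Hôpital applies. Expanding numerator and denominator to first order gives the same value — the rule automates exactly that.


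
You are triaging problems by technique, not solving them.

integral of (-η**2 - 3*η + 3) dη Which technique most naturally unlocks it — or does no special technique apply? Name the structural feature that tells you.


Technique: no special technique — every term is a constant multiple of a power of η; term-wise power-rule integration needs no preliminary transformation.


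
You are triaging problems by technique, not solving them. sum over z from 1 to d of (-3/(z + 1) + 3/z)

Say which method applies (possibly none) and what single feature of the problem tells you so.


Technique: telescoping — a difference of consecutive values of one function (3/z at one index and the next) — telescoping by construction.


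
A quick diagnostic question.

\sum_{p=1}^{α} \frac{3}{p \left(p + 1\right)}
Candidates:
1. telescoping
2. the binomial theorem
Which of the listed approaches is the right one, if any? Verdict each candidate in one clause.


Best approach: telescoping — the summand \frac{3}{p \left(p + 1\right)} decomposes into fractions whose poles differ by an integer shift — the series collapses.
- telescoping — applicable, and directly so.
- the binomial theorem — the terms lack the binomial-coefficient-weighted complementary-power pattern of an expansion.


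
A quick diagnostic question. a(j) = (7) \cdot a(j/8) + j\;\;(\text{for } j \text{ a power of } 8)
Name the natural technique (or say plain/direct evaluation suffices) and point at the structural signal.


Verdict: the master substitution — the argument shrinks by the factor 8, so measure the index on a logarithmic scale and the recursion becomes a shift.


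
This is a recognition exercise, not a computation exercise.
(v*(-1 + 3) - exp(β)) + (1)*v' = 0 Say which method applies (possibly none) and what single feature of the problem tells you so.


Diagnosis: a linear integrating factor — v appears only to the first power with coefficient (-1 + 3) — the classic integrating-factor setup.


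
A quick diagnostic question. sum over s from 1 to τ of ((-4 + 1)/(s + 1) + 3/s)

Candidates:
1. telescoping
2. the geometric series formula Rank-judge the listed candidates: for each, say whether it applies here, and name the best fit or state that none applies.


Technique: telescoping — the summand is built as 3/s minus its own successor — adjacent terms annihilate down the line.
- telescoping: applies; the problem has the shape this method handles.
- the geometric series formula — the term-to-term ratio changes with the index, so the geometric formula cannot close it.


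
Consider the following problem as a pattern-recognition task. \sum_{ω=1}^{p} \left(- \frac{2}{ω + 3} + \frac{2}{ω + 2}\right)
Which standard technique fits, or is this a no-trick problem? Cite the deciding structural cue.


Technique: telescoping — this sum is a zipper: each term contributes \frac{2}{ω + 2} and removes the next index's value, which the following term puts back, closing term by term.


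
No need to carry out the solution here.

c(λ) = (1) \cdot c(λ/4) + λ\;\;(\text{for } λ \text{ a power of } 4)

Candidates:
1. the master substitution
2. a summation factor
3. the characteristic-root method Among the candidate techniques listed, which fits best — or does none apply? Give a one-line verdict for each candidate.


Verdict: the master substitution — the argument shrinks by the factor 4, so measure the index on a logarithmic scale and the recursion becomes a shift.
- the master substitution: applicable, and directly so.
- a summation factor: a divided-index call is outside the fixed-shift first-order family a summation factor normalizes.
- the characteristic-root method: a divided-index call is not the fixed-shift linear shape that characteristic roots solve.


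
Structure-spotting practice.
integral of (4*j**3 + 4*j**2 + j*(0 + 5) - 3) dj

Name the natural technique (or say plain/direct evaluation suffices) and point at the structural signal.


Technique: no special technique — scan for structure and find none: constant multiples of powers of j, integrate directly.


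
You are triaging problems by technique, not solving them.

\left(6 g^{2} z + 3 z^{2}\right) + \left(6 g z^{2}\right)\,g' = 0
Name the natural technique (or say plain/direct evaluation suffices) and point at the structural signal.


Method: the exact-equation method — equality of cross partials is the green light — assemble the potential function term by term.


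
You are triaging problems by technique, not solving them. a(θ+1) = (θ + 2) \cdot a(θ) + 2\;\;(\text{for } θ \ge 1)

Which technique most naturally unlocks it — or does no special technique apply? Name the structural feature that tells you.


Verdict: a summation factor — one step of memory with a weight θ + 2 that changes as the index grows — the summation-factor construction is built for this.


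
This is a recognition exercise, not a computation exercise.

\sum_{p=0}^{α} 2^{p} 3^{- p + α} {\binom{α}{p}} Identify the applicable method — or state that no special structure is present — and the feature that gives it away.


Best approach: the binomial theorem — terms weighting {\binom{α}{p}} against matched powers of 2 and 3 reassemble into (2 + 3)^α by the binomial theorem.


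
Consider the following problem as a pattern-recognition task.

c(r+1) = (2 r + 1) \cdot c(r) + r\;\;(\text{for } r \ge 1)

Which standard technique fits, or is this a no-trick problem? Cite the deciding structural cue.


Method: a summation factor — one-term recursion with variable weight 2 r + 1 is solved by product normalization, not by root-finding.


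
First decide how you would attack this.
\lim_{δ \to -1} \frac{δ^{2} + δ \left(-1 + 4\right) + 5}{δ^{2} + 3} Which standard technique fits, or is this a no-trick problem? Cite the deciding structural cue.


Diagnosis: no special technique — no denominator vanishes and nothing blows up at -1: direct substitution is the whole computation.


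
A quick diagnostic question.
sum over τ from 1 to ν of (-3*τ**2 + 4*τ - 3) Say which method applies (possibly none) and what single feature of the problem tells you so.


Technique: no special technique — no ratio, no shift structure, no binomial pattern: sum the constant-multiple powers of τ with known formulas.


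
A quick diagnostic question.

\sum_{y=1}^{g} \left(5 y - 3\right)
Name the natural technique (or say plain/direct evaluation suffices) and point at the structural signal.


Diagnosis: no special technique — the summand is a plain polynomial in y (expanding first if it arrives factored); standard power-sum formulas evaluate it term by term.


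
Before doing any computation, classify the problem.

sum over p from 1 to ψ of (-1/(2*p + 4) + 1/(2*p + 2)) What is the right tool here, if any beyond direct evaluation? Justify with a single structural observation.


Technique: telescoping — the summand is built as 1/(2*p + 2) minus its own successor — adjacent terms annihilate down the line.


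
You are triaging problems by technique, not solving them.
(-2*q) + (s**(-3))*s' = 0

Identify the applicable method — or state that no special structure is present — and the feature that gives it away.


Verdict: separation of variables — all dependence on the two variables factors apart, the defining separable shape. An exactness check succeeds on this form as well — separation and the potential function arrive at the same answer, separation more directly.


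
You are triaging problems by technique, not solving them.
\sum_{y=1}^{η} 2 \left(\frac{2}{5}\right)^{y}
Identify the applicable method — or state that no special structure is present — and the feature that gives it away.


Method: the geometric series formula — each summand is the previous one scaled by \frac{2}{5}; that constant multiplier is itself the geometric structure.


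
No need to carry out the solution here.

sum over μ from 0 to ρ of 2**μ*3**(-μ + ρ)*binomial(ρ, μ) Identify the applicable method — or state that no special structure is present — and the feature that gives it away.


Best approach: the binomial theorem — binomial coefficients against complementary powers of 2 and 3: recognize the binomial expansion and resum.


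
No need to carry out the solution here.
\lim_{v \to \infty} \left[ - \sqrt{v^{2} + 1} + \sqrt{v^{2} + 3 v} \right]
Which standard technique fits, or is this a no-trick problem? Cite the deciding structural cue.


Best approach: conjugate multiplication — both pieces blow up but their difference is finite; the conjugate trick rationalizes \sqrt{v^{2} + 3 v} - \sqrt{v^{2} + 1}.


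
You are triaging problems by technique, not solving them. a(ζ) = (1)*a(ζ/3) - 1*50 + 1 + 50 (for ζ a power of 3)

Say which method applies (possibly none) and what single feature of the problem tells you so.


Best approach: the master substitution — recursion at ζ/3 is multiplicative in the index; logarithmic reindexing via ζ = 3^m linearizes it.


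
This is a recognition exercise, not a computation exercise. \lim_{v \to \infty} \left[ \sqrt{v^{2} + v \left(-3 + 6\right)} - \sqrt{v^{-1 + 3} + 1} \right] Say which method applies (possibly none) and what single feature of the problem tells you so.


Method: conjugate multiplication — an infinity-minus-infinity difference with a surviving radical — multiply by the conjugate to cancel the divergence.


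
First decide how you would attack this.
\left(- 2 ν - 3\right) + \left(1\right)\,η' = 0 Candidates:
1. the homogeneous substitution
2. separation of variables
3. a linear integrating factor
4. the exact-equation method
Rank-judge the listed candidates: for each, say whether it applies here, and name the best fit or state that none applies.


Verdict: no special technique — the slope is a function of ν alone, so integrate both sides directly.
- the homogeneous substitution: the slope is not a function of the ratio of the variables alone.
- separation of variables — any separation here is vacuous (nothing depends on the unknown); direct integration is the honest label.
- a linear integrating factor: with the unknown absent the integrating factor is a formality; direct integration is the working structure.
- the exact-equation method: the unknown never enters the equation — exactness holds emptily, with nothing for the method to add.


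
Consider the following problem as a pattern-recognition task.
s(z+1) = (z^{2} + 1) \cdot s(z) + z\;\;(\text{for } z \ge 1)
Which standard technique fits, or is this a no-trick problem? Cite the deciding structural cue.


Best approach: a summation factor — rescale the sequence by the product of the weights z^{2} + 1 so far — the recurrence collapses to a plain running sum.


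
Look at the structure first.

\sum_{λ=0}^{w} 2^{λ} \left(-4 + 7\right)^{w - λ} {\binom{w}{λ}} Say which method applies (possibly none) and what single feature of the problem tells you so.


Method: the binomial theorem — {\binom{w}{λ}} weighting matched powers of 2 and (-4 + 7) is the expanded form of (2 + (-4 + 7))^w — fold it back up.


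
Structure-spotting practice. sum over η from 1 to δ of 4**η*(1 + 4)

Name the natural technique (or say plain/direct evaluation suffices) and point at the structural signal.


Technique: the geometric series formula — term-over-term division gives 4 every time — index-free ratio, geometric sum formula applies.


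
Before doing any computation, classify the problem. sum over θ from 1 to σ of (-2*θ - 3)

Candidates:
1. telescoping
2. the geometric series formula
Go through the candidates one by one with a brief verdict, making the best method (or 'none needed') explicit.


Best approach: no special technique — with only polynomial terms in θ present, the classical sum-of-powers identities are all you need.
- telescoping: as presented, consecutive terms share no shifted copy to cancel against — no rewrite is on display to change that.
- the geometric series formula — consecutive terms are not related by a fixed multiplier.


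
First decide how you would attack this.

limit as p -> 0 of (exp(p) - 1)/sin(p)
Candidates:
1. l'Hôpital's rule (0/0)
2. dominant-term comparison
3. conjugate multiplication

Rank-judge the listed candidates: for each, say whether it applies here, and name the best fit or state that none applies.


Verdict: l'Hôpital's rule (0/0) — the 0/0 form at 0 is the signature situation for l'Hôpital's rule. A first-order expansion at the point is an equally standard path; the rule packages it.
- l'Hôpital's rule (0/0) — yes, a natural case for it.
- dominant-term comparison — this limit is not decided by comparing leading-term growth at infinity.
- conjugate multiplication — rationalization has no target — no divergent radical difference appears.


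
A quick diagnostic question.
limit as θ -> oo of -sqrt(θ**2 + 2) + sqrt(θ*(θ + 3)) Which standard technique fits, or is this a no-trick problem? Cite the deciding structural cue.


Method: conjugate multiplication — infinity minus infinity with a radical in play — multiply by the conjugate so the divergences of sqrt(θ*(θ + 3)) and sqrt(θ**2 + 2) annihilate.


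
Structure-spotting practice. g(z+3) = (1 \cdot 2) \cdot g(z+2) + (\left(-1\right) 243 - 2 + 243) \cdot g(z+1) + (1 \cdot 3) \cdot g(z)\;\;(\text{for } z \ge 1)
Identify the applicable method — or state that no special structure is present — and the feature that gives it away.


Method: the characteristic-root method — fixed numeric weights on consecutive terms and no forcing term added: the root method in its home territory.


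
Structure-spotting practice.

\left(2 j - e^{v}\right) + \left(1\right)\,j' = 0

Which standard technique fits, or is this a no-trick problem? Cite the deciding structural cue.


Verdict: a linear integrating factor — the unknown enters only to the first power against a nonzero forcing term — the integrating-factor template applies directly.


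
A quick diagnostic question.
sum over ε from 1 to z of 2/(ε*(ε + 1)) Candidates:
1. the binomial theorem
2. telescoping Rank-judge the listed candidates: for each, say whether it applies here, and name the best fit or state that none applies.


Best approach: telescoping — the summand 2/(ε*(ε + 1)) decomposes into fractions whose poles differ by an integer shift — the series collapses.
- the binomial theorem — no binomial coefficients pair with matched powers.
- telescoping: a fit — the right tool for this form.


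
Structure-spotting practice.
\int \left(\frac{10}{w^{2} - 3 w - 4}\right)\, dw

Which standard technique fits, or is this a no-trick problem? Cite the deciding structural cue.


Diagnosis: partial fractions — once w^{2} - 3 w - 4 is factored, each root contributes a simple-fraction term; integrate them one at a time.


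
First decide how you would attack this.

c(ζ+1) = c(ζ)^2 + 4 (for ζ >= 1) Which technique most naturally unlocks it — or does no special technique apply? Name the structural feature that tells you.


Diagnosis: no special technique — once the recursion is nonlinear, characteristic roots, master substitutions, and summation factors are all off the table.


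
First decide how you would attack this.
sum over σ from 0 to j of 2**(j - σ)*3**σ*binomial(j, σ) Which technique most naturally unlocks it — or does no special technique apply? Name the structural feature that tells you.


Diagnosis: the binomial theorem — the summand is term σ of a binomial expansion in 3 and 2; the whole sum is a single power.


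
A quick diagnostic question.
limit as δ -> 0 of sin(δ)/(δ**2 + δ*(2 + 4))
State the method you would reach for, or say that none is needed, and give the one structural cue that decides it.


Verdict: l'Hôpital's rule (0/0) — plug in 0: top and bottom both hit zero, so differentiate each and retry. A local series expansion at the point resolves it as well; the rule is the packaged version of that step.


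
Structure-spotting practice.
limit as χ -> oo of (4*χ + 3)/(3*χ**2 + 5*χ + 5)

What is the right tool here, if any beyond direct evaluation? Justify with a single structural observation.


Diagnosis: dominant-term comparison — growth-rate triage: the leading powers of χ decide the limit, everything else is noise. l'Hôpital's at-infinity variant applies to the expression viewed as a single quotient; the leading-term comparison is the direct route.


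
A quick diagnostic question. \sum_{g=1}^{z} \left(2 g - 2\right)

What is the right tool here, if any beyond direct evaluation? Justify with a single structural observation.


Verdict: no special technique — no cancellation, no constant ratio, no binomial weights — just polynomial terms summed directly.


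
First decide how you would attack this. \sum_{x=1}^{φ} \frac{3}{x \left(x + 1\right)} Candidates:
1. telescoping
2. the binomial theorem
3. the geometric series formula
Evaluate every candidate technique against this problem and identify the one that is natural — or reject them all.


Best approach: telescoping — integer-spaced poles in \frac{3}{x \left(x + 1\right)} are the telescoping signature in disguise.
- telescoping: applicable, and directly so.
- the binomial theorem — the summand does not match any term pattern of an expanded binomial power.
- the geometric series formula — there is no constant term-to-term ratio.


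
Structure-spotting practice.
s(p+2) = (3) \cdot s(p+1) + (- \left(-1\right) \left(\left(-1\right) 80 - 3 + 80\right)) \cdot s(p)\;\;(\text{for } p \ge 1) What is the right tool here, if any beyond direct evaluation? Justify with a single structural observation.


Method: the characteristic-root method — no index-dependence in the weights and nothing inhomogeneous: classic characteristic-equation setup.


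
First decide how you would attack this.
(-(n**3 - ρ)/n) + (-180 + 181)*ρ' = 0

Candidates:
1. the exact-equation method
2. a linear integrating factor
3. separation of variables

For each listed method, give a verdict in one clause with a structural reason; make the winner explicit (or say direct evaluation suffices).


Method: a linear integrating factor — linear in the unknown with genuine forcing: multiply through by the exponential of the integrated coefficient and the left side closes into one derivative.
- the exact-equation method — the mixed partial derivatives differ, so the left side is not a total differential.
- a linear integrating factor — a fit — the right tool for this form.
- separation of variables — no algebra isolates the independent variable on one side and the unknown on the other.


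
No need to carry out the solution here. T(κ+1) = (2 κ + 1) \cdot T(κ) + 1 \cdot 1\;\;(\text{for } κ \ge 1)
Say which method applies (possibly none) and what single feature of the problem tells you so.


Method: a summation factor — with the index-dependent coefficient 2 κ + 1, dividing by the cumulative product turns the left side into a pure difference.


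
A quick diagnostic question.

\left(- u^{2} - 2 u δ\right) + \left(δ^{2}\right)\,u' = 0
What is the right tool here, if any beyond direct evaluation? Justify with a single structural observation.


Technique: the homogeneous substitution — the slope's numerator and denominator have matching total degree, so it depends only on u/δ and the ratio substitution collapses it. This doubles as a Bernoulli equation in the unknown as written; the homogeneous route needs no setup at all.


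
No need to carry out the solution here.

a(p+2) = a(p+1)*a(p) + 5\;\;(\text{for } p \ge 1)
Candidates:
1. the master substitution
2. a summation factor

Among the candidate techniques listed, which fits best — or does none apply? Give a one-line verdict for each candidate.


Technique: no special technique — a nonlinear dependence on earlier terms breaks linearity, and with it every superposition-based closed form.
- the master substitution: the recursion shifts the index rather than dividing it.
- a summation factor: the recursion is nonlinear — outside the first-order linear family a summation factor addresses.


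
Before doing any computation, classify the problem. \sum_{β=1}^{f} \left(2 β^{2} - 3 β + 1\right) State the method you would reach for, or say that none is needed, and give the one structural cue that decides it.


Verdict: no special technique — every summand is a constant multiple of a power of β — apply the standard power-sum identities one degree at a time.


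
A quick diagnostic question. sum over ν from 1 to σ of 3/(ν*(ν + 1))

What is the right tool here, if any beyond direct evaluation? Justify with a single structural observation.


Method: telescoping — split 3/(ν*(ν + 1)) by partial fractions and the pieces are one function at shifted arguments — interior terms cancel.


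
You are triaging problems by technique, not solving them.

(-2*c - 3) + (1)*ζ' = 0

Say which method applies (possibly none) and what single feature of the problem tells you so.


Technique: no special technique — with ζ absent the equation is not coupled at all: direct integration in c.


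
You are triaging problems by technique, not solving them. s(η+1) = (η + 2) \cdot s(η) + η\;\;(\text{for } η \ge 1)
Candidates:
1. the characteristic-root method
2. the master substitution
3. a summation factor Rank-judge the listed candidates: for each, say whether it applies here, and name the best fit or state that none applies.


Method: a summation factor — with the index-dependent coefficient η + 2, dividing by the cumulative product turns the left side into a pure difference.
- the characteristic-root method: the coefficients change with the index, which the root method cannot absorb.
- the master substitution: with no divided-index recursive call, reindexing by powers of a base buys nothing.
- a summation factor: applicable, and directly so.


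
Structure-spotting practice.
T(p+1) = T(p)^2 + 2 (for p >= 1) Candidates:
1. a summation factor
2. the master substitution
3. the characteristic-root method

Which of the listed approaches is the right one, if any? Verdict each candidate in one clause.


Diagnosis: no special technique — the new term depends nonlinearly on the old ones, which disqualifies every superposition-based technique.
- a summation factor — no summation factor applies — the rule is not linear in the sequence values.
- the master substitution: the recursive argument is a shift of the index, not a fixed fraction of it.
- the characteristic-root method: nonlinearity rules out exponential-mode superposition from the start.


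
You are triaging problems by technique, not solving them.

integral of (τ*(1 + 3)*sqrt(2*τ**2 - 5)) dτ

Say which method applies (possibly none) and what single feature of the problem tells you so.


Method: u-substitution — collected, the integrand has one factor that is, up to a constant, the derivative of an inner expression the rest depends on — substitute for that inner expression.


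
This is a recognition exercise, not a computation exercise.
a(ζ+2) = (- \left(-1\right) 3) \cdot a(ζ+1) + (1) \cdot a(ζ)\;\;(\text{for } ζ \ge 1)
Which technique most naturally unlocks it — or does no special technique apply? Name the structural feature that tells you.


Method: the characteristic-root method — try a geometric ansatz r^ζ: constant coefficients turn the recurrence into one polynomial equation in r.


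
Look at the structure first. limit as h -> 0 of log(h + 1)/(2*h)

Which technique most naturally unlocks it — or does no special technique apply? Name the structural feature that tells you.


Verdict: l'Hôpital's rule (0/0) — both numerator and denominator vanish at 0: the genuine 0/0 indeterminate that l'Hôpital exists for. The standard small-argument limits would also carry it; the rule is the systematic route.


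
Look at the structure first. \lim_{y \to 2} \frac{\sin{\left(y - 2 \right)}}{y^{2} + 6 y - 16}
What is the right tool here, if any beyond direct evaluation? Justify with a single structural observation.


Diagnosis: l'Hôpital's rule (0/0) — numerator and denominator both vanish at 2 — a genuine 0/0 form, which is exactly when l'Hôpital applies. A first-order expansion at the point is an equally standard path; the rule packages it.


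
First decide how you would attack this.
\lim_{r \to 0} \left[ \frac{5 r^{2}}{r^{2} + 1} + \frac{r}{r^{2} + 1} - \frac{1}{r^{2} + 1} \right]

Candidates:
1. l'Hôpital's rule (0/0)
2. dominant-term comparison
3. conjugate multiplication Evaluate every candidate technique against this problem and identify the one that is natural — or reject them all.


Method: no special technique — the expression is continuous at 0 — substitute and evaluate; no indeterminate form appears.
- l'Hôpital's rule (0/0) — substituting the point gives a finite value outright — there is no indeterminate clash to repair.
- dominant-term comparison — leading-power comparison does not apply to this form.
- conjugate multiplication — no divergent radical difference is present for a conjugate pair to cancel.


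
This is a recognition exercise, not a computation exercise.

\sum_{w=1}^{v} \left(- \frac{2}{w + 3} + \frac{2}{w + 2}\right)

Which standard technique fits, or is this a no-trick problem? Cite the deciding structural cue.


Method: telescoping — the summand is built as \frac{2}{w + 2} minus its own successor — adjacent terms annihilate down the line.


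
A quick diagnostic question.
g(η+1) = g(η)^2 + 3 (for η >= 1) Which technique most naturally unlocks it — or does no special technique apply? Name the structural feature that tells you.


Best approach: no special technique — no ansatz, no master substitution, no summation factor survives the nonlinearity here.


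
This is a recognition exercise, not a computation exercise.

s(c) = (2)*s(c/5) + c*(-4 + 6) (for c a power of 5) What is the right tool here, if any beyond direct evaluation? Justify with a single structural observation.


Best approach: the master substitution — the index is divided (c/5), not shifted — substitute c = 5^m to straighten it into a shift recurrence.


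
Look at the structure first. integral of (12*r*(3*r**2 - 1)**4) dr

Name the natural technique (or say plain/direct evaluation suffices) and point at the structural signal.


Method: u-substitution — viewed as a product, the integrand is a composition evaluated at 3*r**2 - 1 times (a constant multiple of) that inner expression's derivative, so u = 3*r**2 - 1 makes it elementary. One could also expand and integrate term by term; the substitution is strictly more direct.


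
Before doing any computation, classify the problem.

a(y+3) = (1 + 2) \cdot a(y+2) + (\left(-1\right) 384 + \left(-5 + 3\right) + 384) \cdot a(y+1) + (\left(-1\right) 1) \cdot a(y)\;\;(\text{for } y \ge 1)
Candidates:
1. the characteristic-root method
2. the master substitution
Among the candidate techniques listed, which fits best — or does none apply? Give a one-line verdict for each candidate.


Diagnosis: the characteristic-root method — try a geometric ansatz r^y: constant coefficients turn the recurrence into one polynomial equation in r.
- the characteristic-root method: yes — fits the structure here.
- the master substitution — the recursion steps by a constant offset, so exponential reindexing is pointless.


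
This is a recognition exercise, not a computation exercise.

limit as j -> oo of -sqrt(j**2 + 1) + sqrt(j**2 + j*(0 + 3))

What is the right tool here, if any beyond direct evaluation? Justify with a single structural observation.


Verdict: conjugate multiplication — both pieces blow up but their difference is finite; the conjugate trick rationalizes sqrt(j**2 + j*(0 + 3)) - sqrt(j**2 + 1).


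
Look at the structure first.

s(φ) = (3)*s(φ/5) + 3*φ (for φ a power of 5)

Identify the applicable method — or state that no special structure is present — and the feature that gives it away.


Technique: the master substitution — the index is divided (φ/5), not shifted — substitute φ = 5^m to straighten it into a shift recurrence.


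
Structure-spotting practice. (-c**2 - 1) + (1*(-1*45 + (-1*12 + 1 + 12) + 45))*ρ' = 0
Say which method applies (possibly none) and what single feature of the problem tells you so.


Diagnosis: no special technique — solved for the derivative, no ρ appears — this is antidifferentiation in c wearing ODE clothing.


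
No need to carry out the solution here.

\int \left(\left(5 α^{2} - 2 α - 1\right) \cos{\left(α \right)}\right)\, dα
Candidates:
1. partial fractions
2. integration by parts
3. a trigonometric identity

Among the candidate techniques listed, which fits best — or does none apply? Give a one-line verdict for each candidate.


Technique: integration by parts — the integrand splits as 5 α^{2} - 2 α - 1 times \cos{\left(α \right)} — repeatedly differentiating the polynomial part kills it, which is the parts ladder.
- partial fractions: the expression is not a ratio of polynomials that decomposes further.
- integration by parts — applies; the problem has the shape this method handles.
- a trigonometric identity — the trigonometric factor has no even power to reduce and no cross-frequency product to convert — the standard power-reduction and product-to-sum identities do not engage it.


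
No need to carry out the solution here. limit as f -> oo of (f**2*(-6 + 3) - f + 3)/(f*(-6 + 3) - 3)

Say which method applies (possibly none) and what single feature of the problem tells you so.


Verdict: dominant-term comparison — as f grows, only the highest-degree terms matter — compare leading terms and read the limit off. Viewed as a single quotient this is an ∞/∞ form — an at-infinity application of l'Hôpital's rule would also resolve it; comparing leading growth reads the answer without differentiating.


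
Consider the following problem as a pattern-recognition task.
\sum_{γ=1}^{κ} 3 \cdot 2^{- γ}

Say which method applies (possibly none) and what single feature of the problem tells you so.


Verdict: the geometric series formula — consecutive terms stand in a fixed index-free ratio — the geometric sum formula closes it.


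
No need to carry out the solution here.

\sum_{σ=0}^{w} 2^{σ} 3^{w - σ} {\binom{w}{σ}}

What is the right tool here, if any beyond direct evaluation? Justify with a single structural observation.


Technique: the binomial theorem — {\binom{w}{σ}} weighting matched powers of 2 and 3 is the expanded form of (2 + 3)^w — fold it back up.


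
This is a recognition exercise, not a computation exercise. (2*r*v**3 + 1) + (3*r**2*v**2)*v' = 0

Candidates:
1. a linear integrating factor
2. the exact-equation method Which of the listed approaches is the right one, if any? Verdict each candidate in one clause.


Verdict: the exact-equation method — the mixed-partials test passes for 2*r*v**3 + 1 and 3*r**2*v**2, so a potential function exists as presented.
- a linear integrating factor — the unknown enters nonlinearly (through a power, a denominator, or a transcendental function), which the linear integrating-factor recipe cannot absorb as-is — any repair would come from a preliminary substitution, not the factor.
- the exact-equation method: yes, a natural case for it.


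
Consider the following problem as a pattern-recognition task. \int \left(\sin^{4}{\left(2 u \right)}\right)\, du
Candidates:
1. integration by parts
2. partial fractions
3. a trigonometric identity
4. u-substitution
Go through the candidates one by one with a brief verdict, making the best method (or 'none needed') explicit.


Verdict: a trigonometric identity — the exponent on \sin^{4}{\left(2 u \right)} is even — the power-reduction identity is the standard preprocessing step.
- integration by parts — not the natural route: no polynomial-kernel product appears — a recursive parts reduction of the trigonometric product exists, but the identity rewrite is direct.
- partial fractions: the expression is not a ratio of polynomials that decomposes further.
- a trigonometric identity — yes, a natural case for it.
- u-substitution: no subexpression of the integrand serves as a whole-integral substitution inner — individual terms may offer their own, but none carries its derivative as a factor of the full integrand; a working change of variable would have to be constructed from outside the expression.


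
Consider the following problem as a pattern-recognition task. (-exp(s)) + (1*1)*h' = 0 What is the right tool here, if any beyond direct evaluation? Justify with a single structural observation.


Technique: no special technique — the slope is a function of s alone, so integrate both sides directly.


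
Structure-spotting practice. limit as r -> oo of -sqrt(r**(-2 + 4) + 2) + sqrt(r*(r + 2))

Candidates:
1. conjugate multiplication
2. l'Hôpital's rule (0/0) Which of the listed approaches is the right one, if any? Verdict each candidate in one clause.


Method: conjugate multiplication — this difference gives up after one conjugate multiplication — the radical structure cancels against its conjugate.
- conjugate multiplication: yes — fits the structure here.
- l'Hôpital's rule (0/0) — the expression is a difference driving to ∞ − ∞, not a 0/0 quotient — there is no ratio for the rule to differentiate.


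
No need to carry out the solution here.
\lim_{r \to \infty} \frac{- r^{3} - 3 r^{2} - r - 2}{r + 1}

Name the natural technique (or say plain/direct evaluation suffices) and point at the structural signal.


Best approach: dominant-term comparison — as r grows, only the highest-degree terms matter — compare leading terms and read the limit off. Viewed as a single quotient this is an ∞/∞ form — an at-infinity application of l'Hôpital's rule would also resolve it; comparing leading growth reads the answer without differentiating.


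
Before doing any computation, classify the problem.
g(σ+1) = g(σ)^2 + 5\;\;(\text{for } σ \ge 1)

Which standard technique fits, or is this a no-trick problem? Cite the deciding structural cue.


Verdict: no special technique — the unknown sequence enters the update nonlinearly, so no linear method fits the recurrence as written — direct iteration remains.


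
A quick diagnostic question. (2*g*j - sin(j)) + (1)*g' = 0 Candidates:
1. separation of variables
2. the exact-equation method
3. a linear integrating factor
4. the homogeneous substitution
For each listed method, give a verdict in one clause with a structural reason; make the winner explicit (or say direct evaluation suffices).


Method: a linear integrating factor — linear in the unknown with genuine forcing: multiply through by the exponential of the integrated coefficient and the left side closes into one derivative.
- separation of variables: no division isolates the independent variable from the unknown.
- the exact-equation method: exactness fails on the nose — the mixed partials do not match.
- a linear integrating factor — applicable, and directly so.
- the homogeneous substitution: solved for the derivative, the right side changes under joint scaling of the two variables.


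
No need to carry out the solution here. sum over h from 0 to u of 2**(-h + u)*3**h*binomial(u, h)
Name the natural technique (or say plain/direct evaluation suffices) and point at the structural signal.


Best approach: the binomial theorem — terms weighting binomial(u, h) against matched powers of 3 and 2 reassemble into (3 + 2)^u by the binomial theorem.


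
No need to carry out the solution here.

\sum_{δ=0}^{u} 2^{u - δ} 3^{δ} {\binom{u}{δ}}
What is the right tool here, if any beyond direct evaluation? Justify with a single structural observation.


Technique: the binomial theorem — the summand is term δ of a binomial expansion in 3 and 2; the whole sum is a single power.
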